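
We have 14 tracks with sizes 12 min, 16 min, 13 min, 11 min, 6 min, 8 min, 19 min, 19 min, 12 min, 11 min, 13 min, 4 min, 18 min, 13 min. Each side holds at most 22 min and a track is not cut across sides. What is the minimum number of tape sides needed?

10

Total = 19 + 19 + 18 + 16 + 13 + 13 + 13 + 12 + 12 + 11 + 11 + 8 + 6 + 4 = 175 min.
Lower bound: ⌈175/22⌉ = 8 tape sides.
Also, 9 tracks each exceed 11 min, and no two of those can share a side, so at least 9 tape sides are needed.
A packing using 10 tape sides:
  side 1: 19 = 19
  side 2: 19 = 19
  side 3: 18 + 4 = 22
  side 4: 16 + 6 = 22
  side 5: 13 + 8 = 21
  side 6: 13 = 13
  side 7: 13 = 13
  side 8: 12 = 12
  side 9: 12 = 12
  side 10: 11 + 11 = 22
No arrangement into 9 tape sides stays within capacity, so 10 is optimal.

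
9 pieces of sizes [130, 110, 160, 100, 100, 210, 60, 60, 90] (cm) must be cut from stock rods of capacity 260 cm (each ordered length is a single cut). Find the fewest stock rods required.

Total = 210 + 160 + 130 + 110 + 100 + 100 + 90 + 60 + 60 = 1020 cm.
Lower bound: ⌈1020/260⌉ = 4 stock rods.
A packing using 5 stock rods:
  stock rod 1: 210 = 210
  stock rod 2: 160 + 100 = 260
  stock rod 3: 130 + 110 = 240
  stock rod 4: 100 + 90 + 60 = 250
  stock rod 5: 60 = 60
No arrangement into 4 stock rods stays within capacity, so 5 is optimal.

5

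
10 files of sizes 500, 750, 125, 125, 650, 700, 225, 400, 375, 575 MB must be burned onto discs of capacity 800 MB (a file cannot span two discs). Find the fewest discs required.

6

Total = 750 + 700 + 650 + 575 + 500 + 400 + 375 + 225 + 125 + 125 = 4425 MB.
Lower bound: ⌈4425/800⌉ = 6 discs.
A packing using 6 discs:
  disc 1: 750 = 750
  disc 2: 700 = 700
  disc 3: 650 + 125 = 775
  disc 4: 575 + 225 = 800
  disc 5: 500 + 125 = 625
  disc 6: 400 + 375 = 775
This matches the lower bound, so 6 is optimal.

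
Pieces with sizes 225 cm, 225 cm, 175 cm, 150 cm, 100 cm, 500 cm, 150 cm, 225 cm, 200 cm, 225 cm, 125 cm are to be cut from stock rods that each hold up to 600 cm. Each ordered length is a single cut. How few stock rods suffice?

4

Total = 500 + 225 + 225 + 225 + 225 + 200 + 175 + 150 + 150 + 125 + 100 = 2300 cm.
Lower bound: ⌈2300/600⌉ = 4 stock rods.
A packing using 4 stock rods:
  stock rod 1: 500 + 100 = 600
  stock rod 2: 225 + 225 + 150 = 600
  stock rod 3: 225 + 225 + 150 = 600
  stock rod 4: 200 + 175 + 125 = 500
This matches the lower bound, so 4 is optimal.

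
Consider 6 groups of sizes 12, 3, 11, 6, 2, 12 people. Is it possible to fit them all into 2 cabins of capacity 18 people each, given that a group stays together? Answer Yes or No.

Total = 46 people; ⌈46/18⌉ = 3.
At least 3 cabins are required, but only 2 are allowed.

No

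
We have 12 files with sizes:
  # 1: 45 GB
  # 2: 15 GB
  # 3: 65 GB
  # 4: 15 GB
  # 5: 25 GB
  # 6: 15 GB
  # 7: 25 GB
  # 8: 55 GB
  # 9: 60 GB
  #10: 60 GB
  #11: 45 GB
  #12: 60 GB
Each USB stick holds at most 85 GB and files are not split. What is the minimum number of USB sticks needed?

7

Total = 65 + 60 + 60 + 60 + 55 + 45 + 45 + 25 + 25 + 15 + 15 + 15 = 485 GB.
Lower bound: ⌈485/85⌉ = 6 USB sticks.
Also, 7 files each exceed 85/2 GB, and no two of those can share a USB stick, so at least 7 USB sticks are needed.
A packing using 7 USB sticks:
  USB stick 1: 65 + 15 = 80
  USB stick 2: 60 + 25 = 85
  USB stick 3: 60 + 25 = 85
  USB stick 4: 60 + 15 = 75
  USB stick 5: 55 + 15 = 70
  USB stick 6: 45 = 45
  USB stick 7: 45 = 45
This matches the lower bound, so 7 is optimal.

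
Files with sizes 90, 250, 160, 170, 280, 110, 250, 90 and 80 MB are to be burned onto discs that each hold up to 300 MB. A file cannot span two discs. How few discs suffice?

6

Total = 280 + 250 + 250 + 170 + 160 + 110 + 90 + 90 + 80 = 1480 MB.
Lower bound: ⌈1480/300⌉ = 5 discs.
A packing using 6 discs:
  disc 1: 280 = 280
  disc 2: 250 = 250
  disc 3: 250 = 250
  disc 4: 170 + 110 = 280
  disc 5: 160 + 90 = 250
  disc 6: 90 + 80 = 170
No arrangement into 5 discs stays within capacity, so 6 is optimal.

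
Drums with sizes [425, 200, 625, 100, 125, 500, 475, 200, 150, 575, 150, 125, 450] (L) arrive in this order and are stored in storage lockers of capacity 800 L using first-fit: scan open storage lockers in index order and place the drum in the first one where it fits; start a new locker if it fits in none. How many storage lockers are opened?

  425 → locker 1 (new)  [load 425/800]
  200 → locker 1  [load 625/800]
  625 → locker 2 (new)  [load 625/800]
  100 → locker 1  [load 725/800]
  125 → locker 2  [load 750/800]
  500 → locker 3 (new)  [load 500/800]
  475 → locker 4 (new)  [load 475/800]
  200 → locker 3  [load 700/800]
  150 → locker 4  [load 625/800]
  575 → locker 5 (new)  [load 575/800]
  150 → locker 4  [load 775/800]
  125 → locker 5  [load 700/800]
  450 → locker 6 (new)  [load 450/800]
6 storage lockers opened.

6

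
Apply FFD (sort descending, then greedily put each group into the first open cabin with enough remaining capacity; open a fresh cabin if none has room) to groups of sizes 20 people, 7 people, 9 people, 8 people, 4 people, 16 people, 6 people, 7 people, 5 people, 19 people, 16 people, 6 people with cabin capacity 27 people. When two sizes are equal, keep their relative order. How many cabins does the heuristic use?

5

Sorted descending: 20, 19, 16, 16, 9, 8, 7, 7, 6, 6, 5, 4.
  20 → cabin 1 (new)  [load 20/27]
  19 → cabin 2 (new)  [load 19/27]
  16 → cabin 3 (new)  [load 16/27]
  16 → cabin 4 (new)  [load 16/27]
  9 → cabin 3  [load 25/27]
  8 → cabin 2  [load 27/27]
  7 → cabin 1  [load 27/27]
  7 → cabin 4  [load 23/27]
  6 → cabin 5 (new)  [load 6/27]
  6 → cabin 5  [load 12/27]
  5 → cabin 5  [load 17/27]
  4 → cabin 4  [load 27/27]
5 cabins opened.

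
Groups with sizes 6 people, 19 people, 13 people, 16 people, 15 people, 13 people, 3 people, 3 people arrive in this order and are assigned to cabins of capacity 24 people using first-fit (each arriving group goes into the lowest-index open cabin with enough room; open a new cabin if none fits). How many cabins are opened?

  6 → cabin 1 (new)  [load 6/24]
  19 → cabin 2 (new)  [load 19/24]
  13 → cabin 1  [load 19/24]
  16 → cabin 3 (new)  [load 16/24]
  15 → cabin 4 (new)  [load 15/24]
  13 → cabin 5 (new)  [load 13/24]
  3 → cabin 1  [load 22/24]
  3 → cabin 2  [load 22/24]
5 cabins opened.

5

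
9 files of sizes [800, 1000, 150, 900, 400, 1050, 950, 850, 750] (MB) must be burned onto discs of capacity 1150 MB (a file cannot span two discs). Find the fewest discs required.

7

Total = 1050 + 1000 + 950 + 900 + 850 + 800 + 750 + 400 + 150 = 6850 MB.
Lower bound: ⌈6850/1150⌉ = 6 discs.
Also, 7 files each exceed 575 MB, and no two of those can share a disc, so at least 7 discs are needed.
A packing using 7 discs:
  disc 1: 1050 = 1050
  disc 2: 1000 + 150 = 1150
  disc 3: 950 = 950
  disc 4: 900 = 900
  disc 5: 850 = 850
  disc 6: 800 = 800
  disc 7: 750 + 400 = 1150
This matches the lower bound, so 7 is optimal.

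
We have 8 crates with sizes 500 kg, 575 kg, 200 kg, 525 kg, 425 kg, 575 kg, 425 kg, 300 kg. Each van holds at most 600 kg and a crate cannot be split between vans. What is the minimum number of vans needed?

7

Total = 575 + 575 + 525 + 500 + 425 + 425 + 300 + 200 = 3525 kg.
Lower bound: ⌈3525/600⌉ = 6 vans.
A packing using 7 vans:
  van 1: 575 = 575
  van 2: 575 = 575
  van 3: 525 = 525
  van 4: 500 = 500
  van 5: 425 = 425
  van 6: 425 = 425
  van 7: 300 + 200 = 500
No arrangement into 6 vans stays within capacity, so 7 is optimal.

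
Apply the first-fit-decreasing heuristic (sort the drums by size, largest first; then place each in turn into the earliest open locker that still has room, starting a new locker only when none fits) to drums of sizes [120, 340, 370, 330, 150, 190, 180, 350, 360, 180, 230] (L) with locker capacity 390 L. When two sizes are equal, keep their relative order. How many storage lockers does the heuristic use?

Sorted descending: 370, 360, 350, 340, 330, 230, 190, 180, 180, 150, 120.
  370 → locker 1 (new)  [load 370/390]
  360 → locker 2 (new)  [load 360/390]
  350 → locker 3 (new)  [load 350/390]
  340 → locker 4 (new)  [load 340/390]
  330 → locker 5 (new)  [load 330/390]
  230 → locker 6 (new)  [load 230/390]
  190 → locker 7 (new)  [load 190/390]
  180 → locker 7  [load 370/390]
  180 → locker 8 (new)  [load 180/390]
  150 → locker 6  [load 380/390]
  120 → locker 8  [load 300/390]
8 storage lockers opened.

8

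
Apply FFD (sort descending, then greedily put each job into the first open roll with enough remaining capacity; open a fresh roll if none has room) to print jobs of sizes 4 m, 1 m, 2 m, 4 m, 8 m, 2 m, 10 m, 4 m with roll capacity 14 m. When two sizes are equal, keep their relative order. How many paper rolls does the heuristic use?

Sorted descending: 10, 8, 4, 4, 4, 2, 2, 1.
  10 → roll 1 (new)  [load 10/14]
  8 → roll 2 (new)  [load 8/14]
  4 → roll 1  [load 14/14]
  4 → roll 2  [load 12/14]
  4 → roll 3 (new)  [load 4/14]
  2 → roll 2  [load 14/14]
  2 → roll 3  [load 6/14]
  1 → roll 3  [load 7/14]
3 paper rolls opened.

3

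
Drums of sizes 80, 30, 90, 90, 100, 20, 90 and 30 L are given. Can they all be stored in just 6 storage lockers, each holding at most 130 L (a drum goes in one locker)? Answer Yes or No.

A valid assignment using 5 storage lockers:
  locker 1: 100 + 30 = 130
  locker 2: 90 + 30 = 120
  locker 3: 90 + 20 = 110
  locker 4: 90 = 90
  locker 5: 80 = 80
That uses only 5 ≤ 6, so 6 storage lockers are enough.

Yes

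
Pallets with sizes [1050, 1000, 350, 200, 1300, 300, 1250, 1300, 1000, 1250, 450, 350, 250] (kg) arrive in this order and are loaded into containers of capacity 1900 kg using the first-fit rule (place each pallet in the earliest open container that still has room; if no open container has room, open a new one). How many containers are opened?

7

  1050 → container 1 (new)  [load 1050/1900]
  1000 → container 2 (new)  [load 1000/1900]
  350 → container 1  [load 1400/1900]
  200 → container 1  [load 1600/1900]
  1300 → container 3 (new)  [load 1300/1900]
  300 → container 1  [load 1900/1900]
  1250 → container 4 (new)  [load 1250/1900]
  1300 → container 5 (new)  [load 1300/1900]
  1000 → container 6 (new)  [load 1000/1900]
  1250 → container 7 (new)  [load 1250/1900]
  450 → container 2  [load 1450/1900]
  350 → container 2  [load 1800/1900]
  250 → container 3  [load 1550/1900]
7 containers opened.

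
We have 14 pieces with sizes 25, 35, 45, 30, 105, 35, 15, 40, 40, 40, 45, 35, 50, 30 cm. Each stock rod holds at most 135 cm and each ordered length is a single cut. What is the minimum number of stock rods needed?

5

Total = 105 + 50 + 45 + 45 + 40 + 40 + 40 + 35 + 35 + 35 + 30 + 30 + 25 + 15 = 570 cm.
Lower bound: ⌈570/135⌉ = 5 stock rods.
A packing using 5 stock rods:
  stock rod 1: 105 + 30 = 135
  stock rod 2: 50 + 45 + 40 = 135
  stock rod 3: 45 + 40 + 40 = 125
  stock rod 4: 35 + 35 + 35 + 30 = 135
  stock rod 5: 25 + 15 = 40
This matches the lower bound, so 5 is optimal.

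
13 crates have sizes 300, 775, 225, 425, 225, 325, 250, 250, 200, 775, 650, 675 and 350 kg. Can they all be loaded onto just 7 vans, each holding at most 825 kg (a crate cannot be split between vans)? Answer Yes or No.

Total = 5425 kg; ⌈5425/825⌉ = 7.
The bound of 7 does not rule out 7, but exhaustive search shows no assignment into 7 vans of capacity 825 kg exists — the minimum is 8.

No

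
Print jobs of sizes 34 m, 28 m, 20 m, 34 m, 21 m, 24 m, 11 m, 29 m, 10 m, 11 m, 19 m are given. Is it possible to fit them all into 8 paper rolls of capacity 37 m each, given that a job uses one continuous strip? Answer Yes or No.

Yes

A valid assignment using 8 paper rolls:
  roll 1: 34 = 34
  roll 2: 34 = 34
  roll 3: 29 = 29
  roll 4: 28 = 28
  roll 5: 24 + 11 = 35
  roll 6: 21 + 11 = 32
  roll 7: 20 + 10 = 30
  roll 8: 19 = 19
Every load is within 37 m, so 8 paper rolls suffice.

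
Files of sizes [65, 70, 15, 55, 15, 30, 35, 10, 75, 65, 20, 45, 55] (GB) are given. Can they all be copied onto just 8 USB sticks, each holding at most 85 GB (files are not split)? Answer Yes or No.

Yes

A valid assignment using 7 USB sticks:
  USB stick 1: 75 + 10 = 85
  USB stick 2: 70 + 15 = 85
  USB stick 3: 65 + 20 = 85
  USB stick 4: 65 + 15 = 80
  USB stick 5: 55 + 30 = 85
  USB stick 6: 55 = 55
  USB stick 7: 45 + 35 = 80
That uses only 7 ≤ 8, so 8 USB sticks are enough.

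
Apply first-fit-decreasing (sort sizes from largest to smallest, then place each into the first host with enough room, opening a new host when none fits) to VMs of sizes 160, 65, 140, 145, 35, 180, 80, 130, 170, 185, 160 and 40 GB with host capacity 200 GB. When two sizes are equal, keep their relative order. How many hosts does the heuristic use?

9

Sorted descending: 185, 180, 170, 160, 160, 145, 140, 130, 80, 65, 40, 35.
  185 → host 1 (new)  [load 185/200]
  180 → host 2 (new)  [load 180/200]
  170 → host 3 (new)  [load 170/200]
  160 → host 4 (new)  [load 160/200]
  160 → host 5 (new)  [load 160/200]
  145 → host 6 (new)  [load 145/200]
  140 → host 7 (new)  [load 140/200]
  130 → host 8 (new)  [load 130/200]
  80 → host 9 (new)  [load 80/200]
  65 → host 8  [load 195/200]
  40 → host 4  [load 200/200]
  35 → host 5  [load 195/200]
9 hosts opened.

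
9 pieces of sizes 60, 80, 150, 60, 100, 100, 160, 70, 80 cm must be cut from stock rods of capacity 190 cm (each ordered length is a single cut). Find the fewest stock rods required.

Total = 160 + 150 + 100 + 100 + 80 + 80 + 70 + 60 + 60 = 860 cm.
Lower bound: ⌈860/190⌉ = 5 stock rods.
A packing using 5 stock rods:
  stock rod 1: 160 = 160
  stock rod 2: 150 = 150
  stock rod 3: 100 + 80 = 180
  stock rod 4: 100 + 80 = 180
  stock rod 5: 70 + 60 + 60 = 190
This matches the lower bound, so 5 is optimal.

5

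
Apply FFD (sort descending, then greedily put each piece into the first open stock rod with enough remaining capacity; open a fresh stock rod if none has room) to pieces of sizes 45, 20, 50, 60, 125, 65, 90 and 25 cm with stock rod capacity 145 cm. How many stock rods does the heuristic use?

4

Sorted descending: 125, 90, 65, 60, 50, 45, 25, 20.
  125 → stock rod 1 (new)  [load 125/145]
  90 → stock rod 2 (new)  [load 90/145]
  65 → stock rod 3 (new)  [load 65/145]
  60 → stock rod 3  [load 125/145]
  50 → stock rod 2  [load 140/145]
  45 → stock rod 4 (new)  [load 45/145]
  25 → stock rod 4  [load 70/145]
  20 → stock rod 1  [load 145/145]
4 stock rods opened.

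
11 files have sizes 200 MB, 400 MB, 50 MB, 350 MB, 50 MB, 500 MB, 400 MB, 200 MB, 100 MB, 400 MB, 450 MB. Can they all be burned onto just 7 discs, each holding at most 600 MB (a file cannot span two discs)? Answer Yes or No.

Yes

A valid assignment using 6 discs:
  disc 1: 500 + 100 = 600
  disc 2: 450 + 50 + 50 = 550
  disc 3: 400 + 200 = 600
  disc 4: 400 + 200 = 600
  disc 5: 400 = 400
  disc 6: 350 = 350
That uses only 6 ≤ 7, so 7 discs are enough.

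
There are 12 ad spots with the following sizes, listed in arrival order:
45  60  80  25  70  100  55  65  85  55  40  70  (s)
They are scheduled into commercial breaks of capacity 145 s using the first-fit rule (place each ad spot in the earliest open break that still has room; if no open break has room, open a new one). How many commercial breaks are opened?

  45 → break 1 (new)  [load 45/145]
  60 → break 1  [load 105/145]
  80 → break 2 (new)  [load 80/145]
  25 → break 1  [load 130/145]
  70 → break 3 (new)  [load 70/145]
  100 → break 4 (new)  [load 100/145]
  55 → break 2  [load 135/145]
  65 → break 3  [load 135/145]
  85 → break 5 (new)  [load 85/145]
  55 → break 5  [load 140/145]
  40 → break 4  [load 140/145]
  70 → break 6 (new)  [load 70/145]
6 commercial breaks opened.

6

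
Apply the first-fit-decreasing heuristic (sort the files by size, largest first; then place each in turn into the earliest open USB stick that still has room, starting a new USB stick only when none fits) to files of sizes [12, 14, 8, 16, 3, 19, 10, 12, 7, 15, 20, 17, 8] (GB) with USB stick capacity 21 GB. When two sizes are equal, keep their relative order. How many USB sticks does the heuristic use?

Sorted descending: 20, 19, 17, 16, 15, 14, 12, 12, 10, 8, 8, 7, 3.
  20 → USB stick 1 (new)  [load 20/21]
  19 → USB stick 2 (new)  [load 19/21]
  17 → USB stick 3 (new)  [load 17/21]
  16 → USB stick 4 (new)  [load 16/21]
  15 → USB stick 5 (new)  [load 15/21]
  14 → USB stick 6 (new)  [load 14/21]
  12 → USB stick 7 (new)  [load 12/21]
  12 → USB stick 8 (new)  [load 12/21]
  10 → USB stick 9 (new)  [load 10/21]
  8 → USB stick 7  [load 20/21]
  8 → USB stick 8  [load 20/21]
  7 → USB stick 6  [load 21/21]
  3 → USB stick 3  [load 20/21]
9 USB sticks opened.

9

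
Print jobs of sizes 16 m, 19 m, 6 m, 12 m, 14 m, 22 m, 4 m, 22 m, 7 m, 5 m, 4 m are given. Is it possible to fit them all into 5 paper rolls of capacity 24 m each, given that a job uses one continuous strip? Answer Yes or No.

Total = 131 m; ⌈131/24⌉ = 6.
At least 6 paper rolls are required, but only 5 are allowed.

No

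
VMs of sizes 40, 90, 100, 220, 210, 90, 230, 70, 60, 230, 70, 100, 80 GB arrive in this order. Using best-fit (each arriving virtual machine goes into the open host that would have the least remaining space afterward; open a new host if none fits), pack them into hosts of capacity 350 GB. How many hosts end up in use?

  40 → host 1 (new)  [load 40/350]
  90 → host 1  [load 130/350]
  100 → host 1  [load 230/350]
  220 → host 2 (new)  [load 220/350]
  210 → host 3 (new)  [load 210/350]
  90 → host 1  [load 320/350]
  230 → host 4 (new)  [load 230/350]
  70 → host 4  [load 300/350]
  60 → host 2  [load 280/350]
  230 → host 5 (new)  [load 230/350]
  70 → host 2  [load 350/350]
  100 → host 5  [load 330/350]
  80 → host 3  [load 290/350]
5 hosts opened.

5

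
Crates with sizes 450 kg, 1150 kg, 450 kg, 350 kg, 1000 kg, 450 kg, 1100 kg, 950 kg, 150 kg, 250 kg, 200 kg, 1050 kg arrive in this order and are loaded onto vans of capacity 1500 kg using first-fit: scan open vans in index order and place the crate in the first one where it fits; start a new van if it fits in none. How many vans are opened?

  450 → van 1 (new)  [load 450/1500]
  1150 → van 2 (new)  [load 1150/1500]
  450 → van 1  [load 900/1500]
  350 → van 1  [load 1250/1500]
  1000 → van 3 (new)  [load 1000/1500]
  450 → van 3  [load 1450/1500]
  1100 → van 4 (new)  [load 1100/1500]
  950 → van 5 (new)  [load 950/1500]
  150 → van 1  [load 1400/1500]
  250 → van 2  [load 1400/1500]
  200 → van 4  [load 1300/1500]
  1050 → van 6 (new)  [load 1050/1500]
6 vans opened.

6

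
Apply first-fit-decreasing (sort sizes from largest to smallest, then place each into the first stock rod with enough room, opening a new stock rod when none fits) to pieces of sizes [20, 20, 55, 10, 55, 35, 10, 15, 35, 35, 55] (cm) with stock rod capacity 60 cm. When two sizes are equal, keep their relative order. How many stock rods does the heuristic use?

Sorted descending: 55, 55, 55, 35, 35, 35, 20, 20, 15, 10, 10.
  55 → stock rod 1 (new)  [load 55/60]
  55 → stock rod 2 (new)  [load 55/60]
  55 → stock rod 3 (new)  [load 55/60]
  35 → stock rod 4 (new)  [load 35/60]
  35 → stock rod 5 (new)  [load 35/60]
  35 → stock rod 6 (new)  [load 35/60]
  20 → stock rod 4  [load 55/60]
  20 → stock rod 5  [load 55/60]
  15 → stock rod 6  [load 50/60]
  10 → stock rod 6  [load 60/60]
  10 → stock rod 7 (new)  [load 10/60]
7 stock rods opened.

7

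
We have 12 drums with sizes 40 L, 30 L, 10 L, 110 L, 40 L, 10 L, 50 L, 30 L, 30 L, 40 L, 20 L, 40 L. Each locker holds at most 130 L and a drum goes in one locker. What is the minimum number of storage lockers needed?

Total = 110 + 50 + 40 + 40 + 40 + 40 + 30 + 30 + 30 + 20 + 10 + 10 = 450 L.
Lower bound: ⌈450/130⌉ = 4 storage lockers.
A packing using 4 storage lockers:
  locker 1: 110 + 20 = 130
  locker 2: 50 + 40 + 40 = 130
  locker 3: 40 + 40 + 30 + 10 + 10 = 130
  locker 4: 30 + 30 = 60
This matches the lower bound, so 4 is optimal.

4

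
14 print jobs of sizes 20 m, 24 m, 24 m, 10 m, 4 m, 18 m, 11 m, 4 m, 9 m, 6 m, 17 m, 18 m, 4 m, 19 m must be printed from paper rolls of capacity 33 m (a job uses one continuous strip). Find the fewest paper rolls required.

Total = 24 + 24 + 20 + 19 + 18 + 18 + 17 + 11 + 10 + 9 + 6 + 4 + 4 + 4 = 188 m.
Lower bound: ⌈188/33⌉ = 6 paper rolls.
Also, 7 print jobs each exceed 33/2 m, and no two of those can share a roll, so at least 7 paper rolls are needed.
A packing using 7 paper rolls:
  roll 1: 24 + 9 = 33
  roll 2: 24 + 6 = 30
  roll 3: 20 + 11 = 31
  roll 4: 19 + 10 + 4 = 33
  roll 5: 18 + 4 + 4 = 26
  roll 6: 18 = 18
  roll 7: 17 = 17
This matches the lower bound, so 7 is optimal.

7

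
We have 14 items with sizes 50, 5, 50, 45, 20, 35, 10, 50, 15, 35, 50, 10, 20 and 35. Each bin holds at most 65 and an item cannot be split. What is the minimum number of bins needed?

Total = 50 + 50 + 50 + 50 + 45 + 35 + 35 + 35 + 20 + 20 + 15 + 10 + 10 + 5 = 430.
Lower bound: ⌈430/65⌉ = 7 bins.
Also, 8 items each exceed 65/2, and no two of those can share a bin, so at least 8 bins are needed.
A packing using 8 bins:
  bin 1: 50 + 15 = 65
  bin 2: 50 + 10 + 5 = 65
  bin 3: 50 + 10 = 60
  bin 4: 50 = 50
  bin 5: 45 + 20 = 65
  bin 6: 35 + 20 = 55
  bin 7: 35 = 35
  bin 8: 35 = 35
This matches the lower bound, so 8 is optimal.

8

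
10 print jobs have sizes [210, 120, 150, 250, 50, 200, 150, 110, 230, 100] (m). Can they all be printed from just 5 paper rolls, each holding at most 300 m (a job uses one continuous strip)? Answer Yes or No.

Total = 1570 m; ⌈1570/300⌉ = 6.
At least 6 paper rolls are required, but only 5 are allowed.

No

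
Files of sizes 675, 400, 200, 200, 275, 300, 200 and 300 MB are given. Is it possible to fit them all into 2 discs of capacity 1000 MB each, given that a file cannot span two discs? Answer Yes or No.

Total = 2550 MB; ⌈2550/1000⌉ = 3.
At least 3 discs are required, but only 2 are allowed.

No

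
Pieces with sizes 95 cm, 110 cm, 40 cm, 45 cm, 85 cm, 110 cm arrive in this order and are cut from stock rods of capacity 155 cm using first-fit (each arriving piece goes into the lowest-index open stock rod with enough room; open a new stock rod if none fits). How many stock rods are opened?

4

  95 → stock rod 1 (new)  [load 95/155]
  110 → stock rod 2 (new)  [load 110/155]
  40 → stock rod 1  [load 135/155]
  45 → stock rod 2  [load 155/155]
  85 → stock rod 3 (new)  [load 85/155]
  110 → stock rod 4 (new)  [load 110/155]
4 stock rods opened.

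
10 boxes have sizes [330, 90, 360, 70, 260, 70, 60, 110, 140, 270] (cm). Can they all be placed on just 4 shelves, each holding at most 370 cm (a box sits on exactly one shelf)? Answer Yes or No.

No

Total = 1760 cm; ⌈1760/370⌉ = 5.
At least 5 shelves are required, but only 4 are allowed.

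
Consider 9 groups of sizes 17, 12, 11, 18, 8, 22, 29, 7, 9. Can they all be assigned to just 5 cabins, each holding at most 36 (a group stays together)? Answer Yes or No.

Yes

A valid assignment using 4 cabins:
  cabin 1: 29 + 7 = 36
  cabin 2: 22 + 12 = 34
  cabin 3: 18 + 17 = 35
  cabin 4: 11 + 9 + 8 = 28
That uses only 4 ≤ 5, so 5 cabins are enough.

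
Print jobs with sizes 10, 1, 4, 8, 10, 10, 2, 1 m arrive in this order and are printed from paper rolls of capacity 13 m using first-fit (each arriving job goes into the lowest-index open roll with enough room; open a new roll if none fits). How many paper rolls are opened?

  10 → roll 1 (new)  [load 10/13]
  1 → roll 1  [load 11/13]
  4 → roll 2 (new)  [load 4/13]
  8 → roll 2  [load 12/13]
  10 → roll 3 (new)  [load 10/13]
  10 → roll 4 (new)  [load 10/13]
  2 → roll 1  [load 13/13]
  1 → roll 2  [load 13/13]
4 paper rolls opened.

4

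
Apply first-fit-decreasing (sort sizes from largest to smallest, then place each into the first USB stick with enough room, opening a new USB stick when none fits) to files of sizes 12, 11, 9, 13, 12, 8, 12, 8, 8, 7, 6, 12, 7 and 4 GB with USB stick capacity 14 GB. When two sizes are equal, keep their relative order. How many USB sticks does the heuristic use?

11

Sorted descending: 13, 12, 12, 12, 12, 11, 9, 8, 8, 8, 7, 7, 6, 4.
  13 → USB stick 1 (new)  [load 13/14]
  12 → USB stick 2 (new)  [load 12/14]
  12 → USB stick 3 (new)  [load 12/14]
  12 → USB stick 4 (new)  [load 12/14]
  12 → USB stick 5 (new)  [load 12/14]
  11 → USB stick 6 (new)  [load 11/14]
  9 → USB stick 7 (new)  [load 9/14]
  8 → USB stick 8 (new)  [load 8/14]
  8 → USB stick 9 (new)  [load 8/14]
  8 → USB stick 10 (new)  [load 8/14]
  7 → USB stick 11 (new)  [load 7/14]
  7 → USB stick 11  [load 14/14]
  6 → USB stick 8  [load 14/14]
  4 → USB stick 7  [load 13/14]
11 USB sticks opened.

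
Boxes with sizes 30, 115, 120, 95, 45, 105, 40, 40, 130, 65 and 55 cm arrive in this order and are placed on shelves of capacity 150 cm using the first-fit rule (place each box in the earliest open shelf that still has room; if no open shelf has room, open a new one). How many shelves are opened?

  30 → shelf 1 (new)  [load 30/150]
  115 → shelf 1  [load 145/150]
  120 → shelf 2 (new)  [load 120/150]
  95 → shelf 3 (new)  [load 95/150]
  45 → shelf 3  [load 140/150]
  105 → shelf 4 (new)  [load 105/150]
  40 → shelf 4  [load 145/150]
  40 → shelf 5 (new)  [load 40/150]
  130 → shelf 6 (new)  [load 130/150]
  65 → shelf 5  [load 105/150]
  55 → shelf 7 (new)  [load 55/150]
7 shelves opened.

7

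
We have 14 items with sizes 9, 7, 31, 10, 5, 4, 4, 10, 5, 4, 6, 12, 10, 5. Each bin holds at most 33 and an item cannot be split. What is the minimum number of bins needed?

4

Total = 31 + 12 + 10 + 10 + 10 + 9 + 7 + 6 + 5 + 5 + 5 + 4 + 4 + 4 = 122.
Lower bound: ⌈122/33⌉ = 4 bins.
A packing using 4 bins:
  bin 1: 31 = 31
  bin 2: 12 + 10 + 10 = 32
  bin 3: 10 + 9 + 7 + 6 = 32
  bin 4: 5 + 5 + 5 + 4 + 4 + 4 = 27
This matches the lower bound, so 4 is optimal.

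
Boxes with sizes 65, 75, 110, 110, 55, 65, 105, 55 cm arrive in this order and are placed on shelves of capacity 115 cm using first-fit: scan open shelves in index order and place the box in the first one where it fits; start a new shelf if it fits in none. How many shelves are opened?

7

  65 → shelf 1 (new)  [load 65/115]
  75 → shelf 2 (new)  [load 75/115]
  110 → shelf 3 (new)  [load 110/115]
  110 → shelf 4 (new)  [load 110/115]
  55 → shelf 5 (new)  [load 55/115]
  65 → shelf 6 (new)  [load 65/115]
  105 → shelf 7 (new)  [load 105/115]
  55 → shelf 5  [load 110/115]
7 shelves opened.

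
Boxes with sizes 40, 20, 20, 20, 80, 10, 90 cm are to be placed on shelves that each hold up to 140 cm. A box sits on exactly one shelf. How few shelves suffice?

Total = 90 + 80 + 40 + 20 + 20 + 20 + 10 = 280 cm.
Lower bound: ⌈280/140⌉ = 2 shelves.
A packing using 2 shelves:
  shelf 1: 90 + 40 + 10 = 140
  shelf 2: 80 + 20 + 20 + 20 = 140
This matches the lower bound, so 2 is optimal.

2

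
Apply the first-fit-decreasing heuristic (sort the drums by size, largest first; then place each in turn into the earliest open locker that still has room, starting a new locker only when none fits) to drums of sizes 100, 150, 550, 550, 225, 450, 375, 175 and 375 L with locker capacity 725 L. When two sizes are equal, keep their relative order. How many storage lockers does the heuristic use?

Sorted descending: 550, 550, 450, 375, 375, 225, 175, 150, 100.
  550 → locker 1 (new)  [load 550/725]
  550 → locker 2 (new)  [load 550/725]
  450 → locker 3 (new)  [load 450/725]
  375 → locker 4 (new)  [load 375/725]
  375 → locker 5 (new)  [load 375/725]
  225 → locker 3  [load 675/725]
  175 → locker 1  [load 725/725]
  150 → locker 2  [load 700/725]
  100 → locker 4  [load 475/725]
5 storage lockers opened.

5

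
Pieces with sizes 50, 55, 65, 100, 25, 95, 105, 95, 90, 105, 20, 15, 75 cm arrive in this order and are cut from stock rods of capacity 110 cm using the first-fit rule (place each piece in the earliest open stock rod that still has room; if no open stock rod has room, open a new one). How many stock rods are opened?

  50 → stock rod 1 (new)  [load 50/110]
  55 → stock rod 1  [load 105/110]
  65 → stock rod 2 (new)  [load 65/110]
  100 → stock rod 3 (new)  [load 100/110]
  25 → stock rod 2  [load 90/110]
  95 → stock rod 4 (new)  [load 95/110]
  105 → stock rod 5 (new)  [load 105/110]
  95 → stock rod 6 (new)  [load 95/110]
  90 → stock rod 7 (new)  [load 90/110]
  105 → stock rod 8 (new)  [load 105/110]
  20 → stock rod 2  [load 110/110]
  15 → stock rod 4  [load 110/110]
  75 → stock rod 9 (new)  [load 75/110]
9 stock rods opened.

9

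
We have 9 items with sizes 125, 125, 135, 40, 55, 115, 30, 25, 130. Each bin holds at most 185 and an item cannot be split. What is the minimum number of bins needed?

Total = 135 + 130 + 125 + 125 + 115 + 55 + 40 + 30 + 25 = 780.
Lower bound: ⌈780/185⌉ = 5 bins.
A packing using 5 bins:
  bin 1: 135 + 40 = 175
  bin 2: 130 + 55 = 185
  bin 3: 125 + 30 + 25 = 180
  bin 4: 125 = 125
  bin 5: 115 = 115
This matches the lower bound, so 5 is optimal.

5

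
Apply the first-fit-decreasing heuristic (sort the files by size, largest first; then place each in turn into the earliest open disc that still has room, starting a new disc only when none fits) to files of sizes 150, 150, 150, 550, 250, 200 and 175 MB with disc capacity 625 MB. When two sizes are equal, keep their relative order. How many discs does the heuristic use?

3

Sorted descending: 550, 250, 200, 175, 150, 150, 150.
  550 → disc 1 (new)  [load 550/625]
  250 → disc 2 (new)  [load 250/625]
  200 → disc 2  [load 450/625]
  175 → disc 2  [load 625/625]
  150 → disc 3 (new)  [load 150/625]
  150 → disc 3  [load 300/625]
  150 → disc 3  [load 450/625]
3 discs opened.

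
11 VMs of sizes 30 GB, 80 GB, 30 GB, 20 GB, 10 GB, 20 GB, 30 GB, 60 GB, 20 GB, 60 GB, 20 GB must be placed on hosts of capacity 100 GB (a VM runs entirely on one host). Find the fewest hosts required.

4

Total = 80 + 60 + 60 + 30 + 30 + 30 + 20 + 20 + 20 + 20 + 10 = 380 GB.
Lower bound: ⌈380/100⌉ = 4 hosts.
A packing using 4 hosts:
  host 1: 80 + 20 = 100
  host 2: 60 + 30 + 10 = 100
  host 3: 60 + 30 = 90
  host 4: 30 + 20 + 20 + 20 = 90
This matches the lower bound, so 4 is optimal.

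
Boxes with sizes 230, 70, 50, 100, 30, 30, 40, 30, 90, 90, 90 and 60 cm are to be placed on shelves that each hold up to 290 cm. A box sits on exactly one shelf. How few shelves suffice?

4

Total = 230 + 100 + 90 + 90 + 90 + 70 + 60 + 50 + 40 + 30 + 30 + 30 = 910 cm.
Lower bound: ⌈910/290⌉ = 4 shelves.
A packing using 4 shelves:
  shelf 1: 230 + 60 = 290
  shelf 2: 100 + 90 + 90 = 280
  shelf 3: 90 + 70 + 50 + 40 + 30 = 280
  shelf 4: 30 + 30 = 60
This matches the lower bound, so 4 is optimal.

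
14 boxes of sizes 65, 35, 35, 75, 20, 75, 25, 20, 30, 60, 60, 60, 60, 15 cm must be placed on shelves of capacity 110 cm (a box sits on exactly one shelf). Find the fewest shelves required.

Total = 75 + 75 + 65 + 60 + 60 + 60 + 60 + 35 + 35 + 30 + 25 + 20 + 20 + 15 = 635 cm.
Lower bound: ⌈635/110⌉ = 6 shelves.
Also, 7 boxes each exceed 55 cm, and no two of those can share a shelf, so at least 7 shelves are needed.
A packing using 7 shelves:
  shelf 1: 75 + 35 = 110
  shelf 2: 75 + 35 = 110
  shelf 3: 65 + 30 + 15 = 110
  shelf 4: 60 + 25 + 20 = 105
  shelf 5: 60 + 20 = 80
  shelf 6: 60 = 60
  shelf 7: 60 = 60
This matches the lower bound, so 7 is optimal.

7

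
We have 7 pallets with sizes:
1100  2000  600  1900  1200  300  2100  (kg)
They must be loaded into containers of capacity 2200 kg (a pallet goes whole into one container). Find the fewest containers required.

5

Total = 2100 + 2000 + 1900 + 1200 + 1100 + 600 + 300 = 9200 kg.
Lower bound: ⌈9200/2200⌉ = 5 containers.
A packing using 5 containers:
  container 1: 2100 = 2100
  container 2: 2000 = 2000
  container 3: 1900 + 300 = 2200
  container 4: 1200 + 600 = 1800
  container 5: 1100 = 1100
This matches the lower bound, so 5 is optimal.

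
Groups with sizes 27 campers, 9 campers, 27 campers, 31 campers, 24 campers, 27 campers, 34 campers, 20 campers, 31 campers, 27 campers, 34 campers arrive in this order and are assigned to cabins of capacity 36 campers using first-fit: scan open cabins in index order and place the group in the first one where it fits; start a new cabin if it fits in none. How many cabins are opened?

10

  27 → cabin 1 (new)  [load 27/36]
  9 → cabin 1  [load 36/36]
  27 → cabin 2 (new)  [load 27/36]
  31 → cabin 3 (new)  [load 31/36]
  24 → cabin 4 (new)  [load 24/36]
  27 → cabin 5 (new)  [load 27/36]
  34 → cabin 6 (new)  [load 34/36]
  20 → cabin 7 (new)  [load 20/36]
  31 → cabin 8 (new)  [load 31/36]
  27 → cabin 9 (new)  [load 27/36]
  34 → cabin 10 (new)  [load 34/36]
10 cabins opened.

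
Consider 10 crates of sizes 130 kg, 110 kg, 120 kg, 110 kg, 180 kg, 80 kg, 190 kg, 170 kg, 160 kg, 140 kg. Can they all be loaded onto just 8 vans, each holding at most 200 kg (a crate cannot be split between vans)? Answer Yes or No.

No

Total = 1390 kg; ⌈1390/200⌉ = 7.
9 crates each exceed half the capacity and cannot share a van, forcing at least 9 vans.
At least 9 vans are required, but only 8 are allowed.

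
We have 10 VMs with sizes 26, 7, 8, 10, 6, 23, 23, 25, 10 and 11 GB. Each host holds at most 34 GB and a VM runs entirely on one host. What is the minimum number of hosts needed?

Total = 26 + 25 + 23 + 23 + 11 + 10 + 10 + 8 + 7 + 6 = 149 GB.
Lower bound: ⌈149/34⌉ = 5 hosts.
A packing using 5 hosts:
  host 1: 26 + 8 = 34
  host 2: 25 + 7 = 32
  host 3: 23 + 11 = 34
  host 4: 23 + 10 = 33
  host 5: 10 + 6 = 16
This matches the lower bound, so 5 is optimal.

5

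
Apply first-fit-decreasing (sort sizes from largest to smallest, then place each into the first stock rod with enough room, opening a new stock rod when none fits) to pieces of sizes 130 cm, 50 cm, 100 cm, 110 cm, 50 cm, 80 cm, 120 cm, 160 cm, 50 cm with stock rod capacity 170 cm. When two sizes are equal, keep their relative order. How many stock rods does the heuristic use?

6

Sorted descending: 160, 130, 120, 110, 100, 80, 50, 50, 50.
  160 → stock rod 1 (new)  [load 160/170]
  130 → stock rod 2 (new)  [load 130/170]
  120 → stock rod 3 (new)  [load 120/170]
  110 → stock rod 4 (new)  [load 110/170]
  100 → stock rod 5 (new)  [load 100/170]
  80 → stock rod 6 (new)  [load 80/170]
  50 → stock rod 3  [load 170/170]
  50 → stock rod 4  [load 160/170]
  50 → stock rod 5  [load 150/170]
6 stock rods opened.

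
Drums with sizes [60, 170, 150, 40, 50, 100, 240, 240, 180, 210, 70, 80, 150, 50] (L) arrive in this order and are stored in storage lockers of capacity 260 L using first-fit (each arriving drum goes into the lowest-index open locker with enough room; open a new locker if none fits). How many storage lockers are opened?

8

  60 → locker 1 (new)  [load 60/260]
  170 → locker 1  [load 230/260]
  150 → locker 2 (new)  [load 150/260]
  40 → locker 2  [load 190/260]
  50 → locker 2  [load 240/260]
  100 → locker 3 (new)  [load 100/260]
  240 → locker 4 (new)  [load 240/260]
  240 → locker 5 (new)  [load 240/260]
  180 → locker 6 (new)  [load 180/260]
  210 → locker 7 (new)  [load 210/260]
  70 → locker 3  [load 170/260]
  80 → locker 3  [load 250/260]
  150 → locker 8 (new)  [load 150/260]
  50 → locker 6  [load 230/260]
8 storage lockers opened.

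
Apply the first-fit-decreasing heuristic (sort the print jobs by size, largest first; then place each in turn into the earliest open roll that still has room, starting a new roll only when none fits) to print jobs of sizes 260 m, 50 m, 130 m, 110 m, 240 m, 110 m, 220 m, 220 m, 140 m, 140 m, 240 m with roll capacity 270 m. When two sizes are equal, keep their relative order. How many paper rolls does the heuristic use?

8

Sorted descending: 260, 240, 240, 220, 220, 140, 140, 130, 110, 110, 50.
  260 → roll 1 (new)  [load 260/270]
  240 → roll 2 (new)  [load 240/270]
  240 → roll 3 (new)  [load 240/270]
  220 → roll 4 (new)  [load 220/270]
  220 → roll 5 (new)  [load 220/270]
  140 → roll 6 (new)  [load 140/270]
  140 → roll 7 (new)  [load 140/270]
  130 → roll 6  [load 270/270]
  110 → roll 7  [load 250/270]
  110 → roll 8 (new)  [load 110/270]
  50 → roll 4  [load 270/270]
8 paper rolls opened.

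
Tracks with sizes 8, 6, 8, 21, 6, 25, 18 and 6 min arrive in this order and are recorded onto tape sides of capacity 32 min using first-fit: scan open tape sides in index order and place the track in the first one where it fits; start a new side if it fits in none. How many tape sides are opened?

4

  8 → side 1 (new)  [load 8/32]
  6 → side 1  [load 14/32]
  8 → side 1  [load 22/32]
  21 → side 2 (new)  [load 21/32]
  6 → side 1  [load 28/32]
  25 → side 3 (new)  [load 25/32]
  18 → side 4 (new)  [load 18/32]
  6 → side 2  [load 27/32]
4 tape sides opened.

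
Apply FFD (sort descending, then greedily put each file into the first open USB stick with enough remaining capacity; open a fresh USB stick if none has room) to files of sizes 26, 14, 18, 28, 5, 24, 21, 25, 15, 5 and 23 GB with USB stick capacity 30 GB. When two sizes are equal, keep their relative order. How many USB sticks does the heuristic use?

Sorted descending: 28, 26, 25, 24, 23, 21, 18, 15, 14, 5, 5.
  28 → USB stick 1 (new)  [load 28/30]
  26 → USB stick 2 (new)  [load 26/30]
  25 → USB stick 3 (new)  [load 25/30]
  24 → USB stick 4 (new)  [load 24/30]
  23 → USB stick 5 (new)  [load 23/30]
  21 → USB stick 6 (new)  [load 21/30]
  18 → USB stick 7 (new)  [load 18/30]
  15 → USB stick 8 (new)  [load 15/30]
  14 → USB stick 8  [load 29/30]
  5 → USB stick 3  [load 30/30]
  5 → USB stick 4  [load 29/30]
8 USB sticks opened.

8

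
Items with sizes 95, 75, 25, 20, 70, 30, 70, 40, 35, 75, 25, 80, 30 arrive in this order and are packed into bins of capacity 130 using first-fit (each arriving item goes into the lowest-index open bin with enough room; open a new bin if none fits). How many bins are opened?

  95 → bin 1 (new)  [load 95/130]
  75 → bin 2 (new)  [load 75/130]
  25 → bin 1  [load 120/130]
  20 → bin 2  [load 95/130]
  70 → bin 3 (new)  [load 70/130]
  30 → bin 2  [load 125/130]
  70 → bin 4 (new)  [load 70/130]
  40 → bin 3  [load 110/130]
  35 → bin 4  [load 105/130]
  75 → bin 5 (new)  [load 75/130]
  25 → bin 4  [load 130/130]
  80 → bin 6 (new)  [load 80/130]
  30 → bin 5  [load 105/130]
6 bins opened.

6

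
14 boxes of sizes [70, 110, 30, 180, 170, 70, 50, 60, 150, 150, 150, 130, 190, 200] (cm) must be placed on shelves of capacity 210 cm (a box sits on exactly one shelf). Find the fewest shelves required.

Total = 200 + 190 + 180 + 170 + 150 + 150 + 150 + 130 + 110 + 70 + 70 + 60 + 50 + 30 = 1710 cm.
Lower bound: ⌈1710/210⌉ = 9 shelves.
A packing using 9 shelves:
  shelf 1: 200 = 200
  shelf 2: 190 = 190
  shelf 3: 180 + 30 = 210
  shelf 4: 170 = 170
  shelf 5: 150 + 60 = 210
  shelf 6: 150 + 50 = 200
  shelf 7: 150 = 150
  shelf 8: 130 + 70 = 200
  shelf 9: 110 + 70 = 180
This matches the lower bound, so 9 is optimal.

9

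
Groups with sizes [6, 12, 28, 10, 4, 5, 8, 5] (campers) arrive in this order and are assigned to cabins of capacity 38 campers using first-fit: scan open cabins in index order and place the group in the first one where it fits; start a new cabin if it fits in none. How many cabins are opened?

3

  6 → cabin 1 (new)  [load 6/38]
  12 → cabin 1  [load 18/38]
  28 → cabin 2 (new)  [load 28/38]
  10 → cabin 1  [load 28/38]
  4 → cabin 1  [load 32/38]
  5 → cabin 1  [load 37/38]
  8 → cabin 2  [load 36/38]
  5 → cabin 3 (new)  [load 5/38]
3 cabins opened.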